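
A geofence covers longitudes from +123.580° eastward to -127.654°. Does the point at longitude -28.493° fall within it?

Band width going east from +123.580° to -127.654°: ((-127.654 − 123.580) mod 360) = 108.766°.
Offset of -28.493° east of the west edge: ((-28.493 − 123.580) mod 360) = 207.927°.
207.927° > 108.766° ⇒ outside.

No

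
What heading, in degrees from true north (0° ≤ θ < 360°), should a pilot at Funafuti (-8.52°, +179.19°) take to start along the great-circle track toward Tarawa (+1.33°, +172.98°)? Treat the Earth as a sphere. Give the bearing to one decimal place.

Δλ = 172.98 − 179.19 = -6.21°.
θ = atan2( sin Δλ · cos φ₂ , cos φ₁ · sin φ₂ − sin φ₁ · cos φ₂ · cos Δλ )
  = atan2(-0.10814, 0.17020) = -32.432° → normalised to [0°, 360°): 327.568°.

327.6°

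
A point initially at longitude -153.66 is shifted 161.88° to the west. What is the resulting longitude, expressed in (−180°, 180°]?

+44.46°

Start at -153.66°; shift −161.88° → -315.54°.
-315.54° lies outside (−180°, 180°]; add 360° → +44.46°.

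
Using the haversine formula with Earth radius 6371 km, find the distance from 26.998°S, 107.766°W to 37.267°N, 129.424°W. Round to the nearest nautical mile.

Δλ = -129.424 − -107.766 = -21.658°.
Δφ = 37.267 − -26.998 = 64.265°.
a = sin²(Δφ/2) + cos φ₁ · cos φ₂ · sin²(Δλ/2) = 0.307925.
c = 2·atan2(√a, √(1−a)) = 1.17651 rad → d = 6371·c ≈ 7495.54 km ≈ 4047.27 nmi.

4047 nmi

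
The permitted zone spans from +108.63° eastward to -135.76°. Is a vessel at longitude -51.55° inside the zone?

Band width going east from +108.63° to -135.76°: ((-135.76 − 108.63) mod 360) = 115.61°.
Offset of -51.55° east of the west edge: ((-51.55 − 108.63) mod 360) = 199.82°.
199.82° > 115.61° ⇒ outside.

No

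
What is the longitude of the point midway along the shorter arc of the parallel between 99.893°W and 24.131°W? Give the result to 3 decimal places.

62.012°W

Signed shortest Δλ from -99.893° to -24.131° is +75.762°.
Midpoint longitude = -99.893° + (+75.762°)/2 = -99.893° + 37.881° = -62.012°.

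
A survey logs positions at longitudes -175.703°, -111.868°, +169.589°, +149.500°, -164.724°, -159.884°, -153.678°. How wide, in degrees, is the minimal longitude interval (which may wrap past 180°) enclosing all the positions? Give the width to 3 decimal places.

98.632°

Sort the longitudes: -175.703°, -164.724°, -159.884°, -153.678°, -111.868°, +149.500°, +169.589°.
Eastward gaps between consecutive values (wrapping around): 10.979°, 4.840°, 6.206°, 41.810°, 261.368°, 20.089°, 14.708°.
Largest gap = 261.368° ⇒ minimal covering band is its complement: 360° − 261.368° = 98.632°.
Band runs from +149.500° eastward to -111.868°, crossing the antimeridian.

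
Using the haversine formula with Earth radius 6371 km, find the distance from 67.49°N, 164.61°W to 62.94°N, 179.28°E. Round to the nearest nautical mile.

Δλ = 179.28 − -164.61 = 343.89°; wrapped into (−180°, 180°]: -16.11°.
Δφ = 62.94 − 67.49 = -4.55°.
a = sin²(Δφ/2) + cos φ₁ · cos φ₂ · sin²(Δλ/2) = 0.004995.
c = 2·atan2(√a, √(1−a)) = 0.14147 rad → d = 6371·c ≈ 901.33 km ≈ 486.68 nmi.

487 nmi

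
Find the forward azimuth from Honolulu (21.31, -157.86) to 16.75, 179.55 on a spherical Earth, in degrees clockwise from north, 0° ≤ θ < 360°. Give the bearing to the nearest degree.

262°

Δλ = 179.55 − -157.86 = 337.41°; wrapped into (−180°, 180°]: -22.59°.
θ = atan2( sin Δλ · cos φ₂ , cos φ₁ · sin φ₂ − sin φ₁ · cos φ₂ · cos Δλ )
  = atan2(-0.36784, -0.05280) = -98.169° → normalised to [0°, 360°): 261.831°.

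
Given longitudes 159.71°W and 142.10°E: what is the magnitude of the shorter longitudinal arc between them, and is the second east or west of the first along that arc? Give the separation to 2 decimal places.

58.19° west

Raw difference: 142.10 − -159.71 = 301.81°.
Normalise into (−180°, 180°]: 301.81° − 360° = -58.19°.
Negative ⇒ the second point lies to the west; separation 58.19°.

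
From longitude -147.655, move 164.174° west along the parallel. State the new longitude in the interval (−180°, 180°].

+48.171°

Start at -147.655°; shift −164.174° → -311.829°.
-311.829° lies outside (−180°, 180°]; add 360° → +48.171°.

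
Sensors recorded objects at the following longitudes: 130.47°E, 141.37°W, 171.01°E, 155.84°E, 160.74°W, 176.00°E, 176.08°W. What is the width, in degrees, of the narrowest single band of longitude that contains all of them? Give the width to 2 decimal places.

88.16°

Sort the longitudes: -176.08°, -160.74°, -141.37°, +130.47°, +155.84°, +171.01°, +176.00°.
Eastward gaps between consecutive values (wrapping around): 15.34°, 19.37°, 271.84°, 25.37°, 15.17°, 4.99°, 7.92°.
Largest gap = 271.84° ⇒ minimal covering band is its complement: 360° − 271.84° = 88.16°.
Band runs from +130.47° eastward to -141.37°, crossing the antimeridian.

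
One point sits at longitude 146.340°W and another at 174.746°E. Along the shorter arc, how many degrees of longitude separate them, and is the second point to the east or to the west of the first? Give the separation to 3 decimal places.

38.914° west

Raw difference: 174.746 − -146.340 = 321.086°.
Normalise into (−180°, 180°]: 321.086° − 360° = -38.914°.
Negative ⇒ the second point lies to the west; separation 38.914°.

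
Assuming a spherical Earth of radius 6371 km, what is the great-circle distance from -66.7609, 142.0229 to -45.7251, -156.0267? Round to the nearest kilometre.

Δλ = -156.0267 − 142.0229 = -298.0496°; wrapped into (−180°, 180°]: 61.9504°.
Δφ = -45.7251 − -66.7609 = 21.0358°.
a = sin²(Δφ/2) + cos φ₁ · cos φ₂ · sin²(Δλ/2) = 0.106283.
c = 2·atan2(√a, √(1−a)) = 0.66416 rad → d = 6371·c ≈ 4231.38 km.

4231 km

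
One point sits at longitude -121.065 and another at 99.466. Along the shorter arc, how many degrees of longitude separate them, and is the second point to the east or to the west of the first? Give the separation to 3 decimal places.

139.469° west

Raw difference: 99.466 − -121.065 = 220.531°.
Normalise into (−180°, 180°]: 220.531° − 360° = -139.469°.
Negative ⇒ the second point lies to the west; separation 139.469°.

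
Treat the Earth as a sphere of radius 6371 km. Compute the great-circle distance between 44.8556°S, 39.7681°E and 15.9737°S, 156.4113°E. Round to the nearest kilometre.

Δλ = 156.4113 − 39.7681 = 116.6432°.
Δφ = -15.9737 − -44.8556 = 28.8819°.
a = sin²(Δφ/2) + cos φ₁ · cos φ₂ · sin²(Δλ/2) = 0.555756.
c = 2·atan2(√a, √(1−a)) = 1.68254 rad → d = 6371·c ≈ 10719.47 km.

10719 km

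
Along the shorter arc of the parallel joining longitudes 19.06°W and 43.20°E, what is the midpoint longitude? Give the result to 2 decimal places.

Signed shortest Δλ from -19.06° to +43.20° is +62.26°.
Midpoint longitude = -19.06° + (+62.26°)/2 = -19.06° + 31.13° = +12.07°.

12.07°E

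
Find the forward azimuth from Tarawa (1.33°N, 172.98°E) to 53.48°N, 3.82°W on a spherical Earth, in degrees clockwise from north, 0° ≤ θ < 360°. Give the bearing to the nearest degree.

358°

Δλ = -3.82 − 172.98 = -176.80°.
θ = atan2( sin Δλ · cos φ₂ , cos φ₁ · sin φ₂ − sin φ₁ · cos φ₂ · cos Δλ )
  = atan2(-0.03322, 0.81722) = -2.328° → normalised to [0°, 360°): 357.672°.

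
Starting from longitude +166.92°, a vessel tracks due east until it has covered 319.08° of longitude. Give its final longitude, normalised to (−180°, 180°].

+126.00°

Start at +166.92°; shift +319.08° → +486.00°.
+486.00° lies outside (−180°, 180°]; subtract 360° → +126.00°.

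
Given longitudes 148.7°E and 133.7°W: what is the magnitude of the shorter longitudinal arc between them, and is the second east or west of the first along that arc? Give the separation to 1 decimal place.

Raw difference: -133.7 − 148.7 = -282.4°.
Normalise into (−180°, 180°]: -282.4° + 360° = 77.6°.
Positive ⇒ the second point lies to the east; separation 77.6°.

77.6° east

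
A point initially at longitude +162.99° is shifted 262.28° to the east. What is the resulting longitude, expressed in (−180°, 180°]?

+65.27°

Start at +162.99°; shift +262.28° → +425.27°.
+425.27° lies outside (−180°, 180°]; subtract 360° → +65.27°.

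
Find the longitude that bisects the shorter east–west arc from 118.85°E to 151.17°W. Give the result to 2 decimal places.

163.84°E

Signed shortest Δλ from +118.85° to -151.17° is +89.98°.
Midpoint longitude = +118.85° + (+89.98°)/2 = +118.85° + 44.99° = +163.84°.
(The naïve average (+118.85 + -151.17)/2 = -16.16° is on the wrong side of the globe.)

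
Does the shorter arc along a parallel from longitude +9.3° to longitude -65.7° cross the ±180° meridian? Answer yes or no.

Signed shortest Δλ = ((-65.7 − 9.3 + 180) mod 360) − 180 = -75.0°.
Going west by 75.0° from +9.3° reaches -65.7° without touching 180°.

No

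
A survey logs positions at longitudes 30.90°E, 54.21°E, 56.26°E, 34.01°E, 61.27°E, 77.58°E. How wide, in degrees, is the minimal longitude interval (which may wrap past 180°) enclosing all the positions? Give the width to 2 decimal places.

46.68°

Sort the longitudes: +30.90°, +34.01°, +54.21°, +56.26°, +61.27°, +77.58°.
Eastward gaps between consecutive values (wrapping around): 3.11°, 20.20°, 2.05°, 5.01°, 16.31°, 313.32°.
Largest gap = 313.32° ⇒ minimal covering band is its complement: 360° − 313.32° = 46.68°.
Band runs from +30.90° eastward to +77.58°.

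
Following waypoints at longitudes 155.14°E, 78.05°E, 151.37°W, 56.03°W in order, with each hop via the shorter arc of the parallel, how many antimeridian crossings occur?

1

Leg 1: +155.14° → +78.05°, shortest Δλ = -77.09° (west) — does not cross 180°.
Leg 2: +78.05° → -151.37°, shortest Δλ = 130.58° (east) — crosses 180°.
Leg 3: -151.37° → -56.03°, shortest Δλ = 95.34° (east) — does not cross 180°.
Total crossings: 1.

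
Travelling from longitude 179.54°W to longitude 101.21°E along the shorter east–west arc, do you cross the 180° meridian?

Naïve |101.21 − -179.54| = 280.75° > 180°, so the shorter arc goes the other way round — across 180°.
Signed shortest Δλ = ((101.21 − -179.54 + 180) mod 360) − 180 = -79.25°.
Going west by 79.25° from -179.54° passes through 180° before reaching +101.21°.

Yes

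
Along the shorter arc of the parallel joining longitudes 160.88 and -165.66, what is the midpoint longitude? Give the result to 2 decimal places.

+177.61°

Signed shortest Δλ from +160.88° to -165.66° is +33.46°.
Midpoint longitude = +160.88° + (+33.46°)/2 = +160.88° + 16.73° = +177.61°.
(The naïve average (+160.88 + -165.66)/2 = -2.39° is on the wrong side of the globe.)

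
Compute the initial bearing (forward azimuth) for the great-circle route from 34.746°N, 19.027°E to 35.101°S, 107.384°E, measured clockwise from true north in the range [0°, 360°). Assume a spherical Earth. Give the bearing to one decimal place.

120.7°

Δλ = 107.384 − 19.027 = 88.357°.
θ = atan2( sin Δλ · cos φ₂ , cos φ₁ · sin φ₂ − sin φ₁ · cos φ₂ · cos Δλ )
  = atan2(0.81780, -0.48586) = 120.714° → normalised to [0°, 360°): 120.714°.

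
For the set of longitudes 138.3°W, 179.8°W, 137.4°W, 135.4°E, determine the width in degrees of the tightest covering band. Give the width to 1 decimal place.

Sort the longitudes: -179.8°, -138.3°, -137.4°, +135.4°.
Eastward gaps between consecutive values (wrapping around): 41.5°, 0.9°, 272.8°, 44.8°.
Largest gap = 272.8° ⇒ minimal covering band is its complement: 360° − 272.8° = 87.2°.
Band runs from +135.4° eastward to -137.4°, crossing the antimeridian.

87.2°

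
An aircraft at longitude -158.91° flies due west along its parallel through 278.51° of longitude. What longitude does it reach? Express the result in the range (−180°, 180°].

Start at -158.91°; shift −278.51° → -437.42°.
-437.42° lies outside (−180°, 180°]; add 360° → -77.42°.

-77.42°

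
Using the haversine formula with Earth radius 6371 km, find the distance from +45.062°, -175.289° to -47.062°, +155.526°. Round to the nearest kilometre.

Δλ = 155.526 − -175.289 = 330.815°; wrapped into (−180°, 180°]: -29.185°.
Δφ = -47.062 − 45.062 = -92.124°.
a = sin²(Δφ/2) + cos φ₁ · cos φ₂ · sin²(Δλ/2) = 0.549073.
c = 2·atan2(√a, √(1−a)) = 1.66910 rad → d = 6371·c ≈ 10633.84 km.

10634 km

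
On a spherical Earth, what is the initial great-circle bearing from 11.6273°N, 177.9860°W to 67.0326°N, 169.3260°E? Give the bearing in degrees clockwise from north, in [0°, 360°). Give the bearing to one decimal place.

354.1°

Δλ = 169.3260 − -177.9860 = 347.3120°; wrapped into (−180°, 180°]: -12.6880°.
θ = atan2( sin Δλ · cos φ₂ , cos φ₁ · sin φ₂ − sin φ₁ · cos φ₂ · cos Δλ )
  = atan2(-0.08571, 0.82511) = -5.930° → normalised to [0°, 360°): 354.070°.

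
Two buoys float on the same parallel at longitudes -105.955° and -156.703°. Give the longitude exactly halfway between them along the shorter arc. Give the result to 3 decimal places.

Signed shortest Δλ from -105.955° to -156.703° is -50.748°.
Midpoint longitude = -105.955° + (-50.748°)/2 = -105.955° − 25.374° = -131.329°.

-131.329°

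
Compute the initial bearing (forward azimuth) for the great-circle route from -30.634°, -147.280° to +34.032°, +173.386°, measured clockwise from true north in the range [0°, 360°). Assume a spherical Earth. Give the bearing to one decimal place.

327.0°

Δλ = 173.386 − -147.280 = 320.666°; wrapped into (−180°, 180°]: -39.334°.
θ = atan2( sin Δλ · cos φ₂ , cos φ₁ · sin φ₂ − sin φ₁ · cos φ₂ · cos Δλ )
  = atan2(-0.52528, 0.80817) = -33.022° → normalised to [0°, 360°): 326.978°.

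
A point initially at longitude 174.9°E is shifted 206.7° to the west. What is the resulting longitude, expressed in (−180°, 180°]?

31.8°W

Start at +174.9°; shift −206.7° → -31.8°.
-31.8° already lies in (−180°, 180°].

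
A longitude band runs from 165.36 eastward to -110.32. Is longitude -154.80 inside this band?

Yes

Band width going east from +165.36° to -110.32°: ((-110.32 − 165.36) mod 360) = 84.32°.
Offset of -154.80° east of the west edge: ((-154.80 − 165.36) mod 360) = 39.84°.
39.84° ≤ 84.32° ⇒ inside.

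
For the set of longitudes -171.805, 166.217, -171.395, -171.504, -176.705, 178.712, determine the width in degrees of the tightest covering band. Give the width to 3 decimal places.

22.388°

Sort the longitudes: -176.705°, -171.805°, -171.504°, -171.395°, +166.217°, +178.712°.
Eastward gaps between consecutive values (wrapping around): 4.900°, 0.301°, 0.109°, 337.612°, 12.495°, 4.583°.
Largest gap = 337.612° ⇒ minimal covering band is its complement: 360° − 337.612° = 22.388°.
Band runs from +166.217° eastward to -171.395°, crossing the antimeridian.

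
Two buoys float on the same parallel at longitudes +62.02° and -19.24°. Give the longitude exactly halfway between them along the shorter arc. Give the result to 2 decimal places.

+21.39°

Signed shortest Δλ from +62.02° to -19.24° is -81.26°.
Midpoint longitude = +62.02° + (-81.26°)/2 = +62.02° − 40.63° = +21.39°.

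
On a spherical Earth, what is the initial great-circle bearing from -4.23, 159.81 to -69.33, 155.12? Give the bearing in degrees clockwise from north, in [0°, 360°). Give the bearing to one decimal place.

181.8°

Δλ = 155.12 − 159.81 = -4.69°.
θ = atan2( sin Δλ · cos φ₂ , cos φ₁ · sin φ₂ − sin φ₁ · cos φ₂ · cos Δλ )
  = atan2(-0.02886, -0.90713) = -178.178° → normalised to [0°, 360°): 181.822°.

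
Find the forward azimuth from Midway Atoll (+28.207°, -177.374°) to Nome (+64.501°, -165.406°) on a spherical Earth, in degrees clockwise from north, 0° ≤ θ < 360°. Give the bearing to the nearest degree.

9°

Δλ = -165.406 − -177.374 = 11.968°.
θ = atan2( sin Δλ · cos φ₂ , cos φ₁ · sin φ₂ − sin φ₁ · cos φ₂ · cos Δλ )
  = atan2(0.08927, 0.59635) = 8.514° → normalised to [0°, 360°): 8.514°.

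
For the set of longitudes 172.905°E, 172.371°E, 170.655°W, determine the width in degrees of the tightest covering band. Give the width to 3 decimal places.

16.974°

Sort the longitudes: -170.655°, +172.371°, +172.905°.
Eastward gaps between consecutive values (wrapping around): 343.026°, 0.534°, 16.440°.
Largest gap = 343.026° ⇒ minimal covering band is its complement: 360° − 343.026° = 16.974°.
Band runs from +172.371° eastward to -170.655°, crossing the antimeridian.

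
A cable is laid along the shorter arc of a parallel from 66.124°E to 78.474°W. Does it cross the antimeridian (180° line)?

No

Signed shortest Δλ = ((-78.474 − 66.124 + 180) mod 360) − 180 = -144.598°.
Going west by 144.598° from +66.124° reaches -78.474° without touching 180°.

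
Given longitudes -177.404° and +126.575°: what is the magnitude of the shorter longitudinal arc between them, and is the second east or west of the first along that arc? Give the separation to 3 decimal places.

56.021° west

Raw difference: 126.575 − -177.404 = 303.979°.
Normalise into (−180°, 180°]: 303.979° − 360° = -56.021°.
Negative ⇒ the second point lies to the west; separation 56.021°.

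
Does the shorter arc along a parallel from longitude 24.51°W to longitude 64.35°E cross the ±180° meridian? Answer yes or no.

No

Signed shortest Δλ = ((64.35 − -24.51 + 180) mod 360) − 180 = 88.86°.
Going east by 88.86° from -24.51° reaches +64.35° without touching 180°.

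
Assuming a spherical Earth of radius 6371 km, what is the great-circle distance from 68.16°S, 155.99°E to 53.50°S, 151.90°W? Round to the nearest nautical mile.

Δλ = -151.90 − 155.99 = -307.89°; wrapped into (−180°, 180°]: 52.11°.
Δφ = -53.50 − -68.16 = 14.66°.
a = sin²(Δφ/2) + cos φ₁ · cos φ₂ · sin²(Δλ/2) = 0.058969.
c = 2·atan2(√a, √(1−a)) = 0.49058 rad → d = 6371·c ≈ 3125.46 km ≈ 1687.61 nmi.

1688 nmi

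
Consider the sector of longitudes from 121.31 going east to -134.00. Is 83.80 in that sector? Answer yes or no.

No

Band width going east from +121.31° to -134.00°: ((-134.00 − 121.31) mod 360) = 104.69°.
Offset of +83.80° east of the west edge: ((83.80 − 121.31) mod 360) = 322.49°.
322.49° > 104.69° ⇒ outside.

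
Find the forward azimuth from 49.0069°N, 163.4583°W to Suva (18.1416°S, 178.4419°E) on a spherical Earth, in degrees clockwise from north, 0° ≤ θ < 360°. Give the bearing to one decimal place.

Δλ = 178.4419 − -163.4583 = 341.9002°; wrapped into (−180°, 180°]: -18.0998°.
θ = atan2( sin Δλ · cos φ₂ , cos φ₁ · sin φ₂ − sin φ₁ · cos φ₂ · cos Δλ )
  = atan2(-0.29523, -0.88602) = -161.572° → normalised to [0°, 360°): 198.428°.

198.4°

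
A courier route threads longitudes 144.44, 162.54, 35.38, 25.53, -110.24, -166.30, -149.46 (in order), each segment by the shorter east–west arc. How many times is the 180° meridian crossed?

Leg 1: +144.44° → +162.54°, shortest Δλ = 18.1° (east) — does not cross 180°.
Leg 2: +162.54° → +35.38°, shortest Δλ = -127.16° (west) — does not cross 180°.
Leg 3: +35.38° → +25.53°, shortest Δλ = -9.85° (west) — does not cross 180°.
Leg 4: +25.53° → -110.24°, shortest Δλ = -135.77° (west) — does not cross 180°.
Leg 5: -110.24° → -166.30°, shortest Δλ = -56.06° (west) — does not cross 180°.
Leg 6: -166.30° → -149.46°, shortest Δλ = 16.84° (east) — does not cross 180°.
Total crossings: 0.

0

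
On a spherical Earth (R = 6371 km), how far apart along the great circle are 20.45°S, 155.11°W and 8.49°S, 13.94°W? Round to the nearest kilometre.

Δλ = -13.94 − -155.11 = 141.17°.
Δφ = -8.49 − -20.45 = 11.96°.
a = sin²(Δφ/2) + cos φ₁ · cos φ₂ · sin²(Δλ/2) = 0.835167.
c = 2·atan2(√a, √(1−a)) = 2.30545 rad → d = 6371·c ≈ 14688.05 km.

14688 km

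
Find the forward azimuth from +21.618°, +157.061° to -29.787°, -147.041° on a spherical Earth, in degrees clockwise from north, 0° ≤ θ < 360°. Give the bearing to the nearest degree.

Δλ = -147.041 − 157.061 = -304.102°; wrapped into (−180°, 180°]: 55.898°.
θ = atan2( sin Δλ · cos φ₂ , cos φ₁ · sin φ₂ − sin φ₁ · cos φ₂ · cos Δλ )
  = atan2(0.71864, -0.64110) = 131.736° → normalised to [0°, 360°): 131.736°.

132°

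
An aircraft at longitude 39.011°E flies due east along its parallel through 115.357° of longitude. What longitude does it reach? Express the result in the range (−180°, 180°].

154.368°E

Start at +39.011°; shift +115.357° → +154.368°.
+154.368° already lies in (−180°, 180°].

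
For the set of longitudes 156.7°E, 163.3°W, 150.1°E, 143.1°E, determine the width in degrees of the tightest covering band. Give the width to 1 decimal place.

Sort the longitudes: -163.3°, +143.1°, +150.1°, +156.7°.
Eastward gaps between consecutive values (wrapping around): 306.4°, 7.0°, 6.6°, 40.0°.
Largest gap = 306.4° ⇒ minimal covering band is its complement: 360° − 306.4° = 53.6°.
Band runs from +143.1° eastward to -163.3°, crossing the antimeridian.

53.6°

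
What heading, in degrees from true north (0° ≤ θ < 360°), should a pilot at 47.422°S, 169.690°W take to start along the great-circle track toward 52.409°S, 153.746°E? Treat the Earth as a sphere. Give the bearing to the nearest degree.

244°

Δλ = 153.746 − -169.690 = 323.436°; wrapped into (−180°, 180°]: -36.564°.
θ = atan2( sin Δλ · cos φ₂ , cos φ₁ · sin φ₂ − sin φ₁ · cos φ₂ · cos Δλ )
  = atan2(-0.36340, -0.17533) = -115.756° → normalised to [0°, 360°): 244.244°.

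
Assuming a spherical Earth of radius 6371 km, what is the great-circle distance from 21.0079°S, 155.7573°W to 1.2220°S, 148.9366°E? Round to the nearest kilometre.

Δλ = 148.9366 − -155.7573 = 304.6939°; wrapped into (−180°, 180°]: -55.3061°.
Δφ = -1.2220 − -21.0079 = 19.7859°.
a = sin²(Δφ/2) + cos φ₁ · cos φ₂ · sin²(Δλ/2) = 0.230559.
c = 2·atan2(√a, √(1−a)) = 1.00169 rad → d = 6371·c ≈ 6381.74 km.

6382 km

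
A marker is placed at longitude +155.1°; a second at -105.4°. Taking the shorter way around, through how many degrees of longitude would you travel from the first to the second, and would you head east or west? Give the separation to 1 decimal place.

Raw difference: -105.4 − 155.1 = -260.5°.
Normalise into (−180°, 180°]: -260.5° + 360° = 99.5°.
Positive ⇒ the second point lies to the east; separation 99.5°.

99.5° east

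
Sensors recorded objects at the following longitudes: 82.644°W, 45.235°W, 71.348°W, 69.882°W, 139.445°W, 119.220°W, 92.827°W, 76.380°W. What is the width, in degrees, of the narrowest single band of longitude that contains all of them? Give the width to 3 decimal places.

94.210°

Sort the longitudes: -139.445°, -119.220°, -92.827°, -82.644°, -76.380°, -71.348°, -69.882°, -45.235°.
Eastward gaps between consecutive values (wrapping around): 20.225°, 26.393°, 10.183°, 6.264°, 5.032°, 1.466°, 24.647°, 265.790°.
Largest gap = 265.790° ⇒ minimal covering band is its complement: 360° − 265.790° = 94.210°.
Band runs from -139.445° eastward to -45.235°.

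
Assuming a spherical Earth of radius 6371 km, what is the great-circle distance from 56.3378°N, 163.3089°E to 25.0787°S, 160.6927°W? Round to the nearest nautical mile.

Δλ = -160.6927 − 163.3089 = -324.0016°; wrapped into (−180°, 180°]: 35.9984°.
Δφ = -25.0787 − 56.3378 = -81.4165°.
a = sin²(Δφ/2) + cos φ₁ · cos φ₂ · sin²(Δλ/2) = 0.473311.
c = 2·atan2(√a, √(1−a)) = 1.51739 rad → d = 6371·c ≈ 9667.31 km ≈ 5219.93 nmi.

5220 nmi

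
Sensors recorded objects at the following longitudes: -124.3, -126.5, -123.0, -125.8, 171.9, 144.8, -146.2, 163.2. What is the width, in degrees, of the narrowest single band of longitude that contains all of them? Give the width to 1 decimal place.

92.2°

Sort the longitudes: -146.2°, -126.5°, -125.8°, -124.3°, -123.0°, +144.8°, +163.2°, +171.9°.
Eastward gaps between consecutive values (wrapping around): 19.7°, 0.7°, 1.5°, 1.3°, 267.8°, 18.4°, 8.7°, 41.9°.
Largest gap = 267.8° ⇒ minimal covering band is its complement: 360° − 267.8° = 92.2°.
Band runs from +144.8° eastward to -123.0°, crossing the antimeridian.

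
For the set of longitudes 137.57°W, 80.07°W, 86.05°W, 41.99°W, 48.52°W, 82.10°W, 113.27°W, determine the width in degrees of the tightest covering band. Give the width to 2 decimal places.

95.58°

Sort the longitudes: -137.57°, -113.27°, -86.05°, -82.10°, -80.07°, -48.52°, -41.99°.
Eastward gaps between consecutive values (wrapping around): 24.30°, 27.22°, 3.95°, 2.03°, 31.55°, 6.53°, 264.42°.
Largest gap = 264.42° ⇒ minimal covering band is its complement: 360° − 264.42° = 95.58°.
Band runs from -137.57° eastward to -41.99°.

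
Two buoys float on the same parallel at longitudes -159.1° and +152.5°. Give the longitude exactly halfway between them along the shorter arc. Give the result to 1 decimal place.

+176.7°

Signed shortest Δλ from -159.1° to +152.5° is -48.4°.
Midpoint longitude = -159.1° + (-48.4°)/2 = -159.1° − 24.2° = -183.3°.
Normalise into (−180°, 180°]: +176.7°.
(The naïve average (-159.1 + +152.5)/2 = -3.3° is on the wrong side of the globe.)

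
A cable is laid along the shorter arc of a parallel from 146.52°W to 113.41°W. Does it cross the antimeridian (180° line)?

Signed shortest Δλ = ((-113.41 − -146.52 + 180) mod 360) − 180 = 33.11°.
Going east by 33.11° from -146.52° reaches -113.41° without touching 180°.

No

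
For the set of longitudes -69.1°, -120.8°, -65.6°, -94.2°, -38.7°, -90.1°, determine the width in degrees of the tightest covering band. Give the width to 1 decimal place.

Sort the longitudes: -120.8°, -94.2°, -90.1°, -69.1°, -65.6°, -38.7°.
Eastward gaps between consecutive values (wrapping around): 26.6°, 4.1°, 21.0°, 3.5°, 26.9°, 277.9°.
Largest gap = 277.9° ⇒ minimal covering band is its complement: 360° − 277.9° = 82.1°.
Band runs from -120.8° eastward to -38.7°.

82.1°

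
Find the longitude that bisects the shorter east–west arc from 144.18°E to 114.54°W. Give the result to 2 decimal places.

165.18°W

Signed shortest Δλ from +144.18° to -114.54° is +101.28°.
Midpoint longitude = +144.18° + (+101.28°)/2 = +144.18° + 50.64° = +194.82°.
Normalise into (−180°, 180°]: -165.18°.
(The naïve average (+144.18 + -114.54)/2 = 14.82° is on the wrong side of the globe.)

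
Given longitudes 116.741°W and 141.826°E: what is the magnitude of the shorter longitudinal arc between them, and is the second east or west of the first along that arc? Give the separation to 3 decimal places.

101.433° west

Raw difference: 141.826 − -116.741 = 258.567°.
Normalise into (−180°, 180°]: 258.567° − 360° = -101.433°.
Negative ⇒ the second point lies to the west; separation 101.433°.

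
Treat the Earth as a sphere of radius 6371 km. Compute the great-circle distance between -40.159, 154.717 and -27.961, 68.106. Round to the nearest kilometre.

Δλ = 68.106 − 154.717 = -86.611°.
Δφ = -27.961 − -40.159 = 12.198°.
a = sin²(Δφ/2) + cos φ₁ · cos φ₂ · sin²(Δλ/2) = 0.328858.
c = 2·atan2(√a, √(1−a)) = 1.22145 rad → d = 6371·c ≈ 7781.85 km.

7782 km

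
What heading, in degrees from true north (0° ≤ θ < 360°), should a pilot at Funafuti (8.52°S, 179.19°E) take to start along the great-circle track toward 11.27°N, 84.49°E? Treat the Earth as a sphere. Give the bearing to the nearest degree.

281°

Δλ = 84.49 − 179.19 = -94.70°.
θ = atan2( sin Δλ · cos φ₂ , cos φ₁ · sin φ₂ − sin φ₁ · cos φ₂ · cos Δλ )
  = atan2(-0.97742, 0.18137) = -79.488° → normalised to [0°, 360°): 280.512°.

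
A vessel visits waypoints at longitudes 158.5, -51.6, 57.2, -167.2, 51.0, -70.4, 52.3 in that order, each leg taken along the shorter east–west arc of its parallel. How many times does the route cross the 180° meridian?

Leg 1: +158.5° → -51.6°, shortest Δλ = 149.9° (east) — crosses 180°.
Leg 2: -51.6° → +57.2°, shortest Δλ = 108.8° (east) — does not cross 180°.
Leg 3: +57.2° → -167.2°, shortest Δλ = 135.6° (east) — crosses 180°.
Leg 4: -167.2° → +51.0°, shortest Δλ = -141.8° (west) — crosses 180°.
Leg 5: +51.0° → -70.4°, shortest Δλ = -121.4° (west) — does not cross 180°.
Leg 6: -70.4° → +52.3°, shortest Δλ = 122.7° (east) — does not cross 180°.
Total crossings: 3.

3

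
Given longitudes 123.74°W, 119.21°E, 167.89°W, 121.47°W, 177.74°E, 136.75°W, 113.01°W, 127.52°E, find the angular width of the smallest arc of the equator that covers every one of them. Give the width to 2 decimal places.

127.78°

Sort the longitudes: -167.89°, -136.75°, -123.74°, -121.47°, -113.01°, +119.21°, +127.52°, +177.74°.
Eastward gaps between consecutive values (wrapping around): 31.14°, 13.01°, 2.27°, 8.46°, 232.22°, 8.31°, 50.22°, 14.37°.
Largest gap = 232.22° ⇒ minimal covering band is its complement: 360° − 232.22° = 127.78°.
Band runs from +119.21° eastward to -113.01°, crossing the antimeridian.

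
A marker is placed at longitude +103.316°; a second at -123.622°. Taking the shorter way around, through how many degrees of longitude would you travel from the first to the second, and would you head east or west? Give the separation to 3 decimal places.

133.062° east

Raw difference: -123.622 − 103.316 = -226.938°.
Normalise into (−180°, 180°]: -226.938° + 360° = 133.062°.
Positive ⇒ the second point lies to the east; separation 133.062°.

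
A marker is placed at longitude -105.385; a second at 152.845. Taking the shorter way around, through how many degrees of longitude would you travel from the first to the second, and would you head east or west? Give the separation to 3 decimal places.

101.770° west

Raw difference: 152.845 − -105.385 = 258.23°.
Normalise into (−180°, 180°]: 258.23° − 360° = -101.77°.
Negative ⇒ the second point lies to the west; separation 101.770°.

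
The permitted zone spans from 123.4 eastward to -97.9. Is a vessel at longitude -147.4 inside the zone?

Yes

Band width going east from +123.4° to -97.9°: ((-97.9 − 123.4) mod 360) = 138.7°.
Offset of -147.4° east of the west edge: ((-147.4 − 123.4) mod 360) = 89.2°.
89.2° ≤ 138.7° ⇒ inside.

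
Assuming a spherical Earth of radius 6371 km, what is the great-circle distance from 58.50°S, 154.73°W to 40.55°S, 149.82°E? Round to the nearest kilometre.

4313 km

Δλ = 149.82 − -154.73 = 304.55°; wrapped into (−180°, 180°]: -55.45°.
Δφ = -40.55 − -58.50 = 17.95°.
a = sin²(Δφ/2) + cos φ₁ · cos φ₂ · sin²(Δλ/2) = 0.110266.
c = 2·atan2(√a, √(1−a)) = 0.67698 rad → d = 6371·c ≈ 4313.04 km.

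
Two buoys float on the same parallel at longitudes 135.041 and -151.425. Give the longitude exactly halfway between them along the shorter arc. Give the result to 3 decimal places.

+171.808°

Signed shortest Δλ from +135.041° to -151.425° is +73.534°.
Midpoint longitude = +135.041° + (+73.534°)/2 = +135.041° + 36.767° = +171.808°.
(The naïve average (+135.041 + -151.425)/2 = -8.192° is on the wrong side of the globe.)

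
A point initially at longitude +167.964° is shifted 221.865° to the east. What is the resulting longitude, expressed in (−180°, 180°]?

+29.829°

Start at +167.964°; shift +221.865° → +389.829°.
+389.829° lies outside (−180°, 180°]; subtract 360° → +29.829°.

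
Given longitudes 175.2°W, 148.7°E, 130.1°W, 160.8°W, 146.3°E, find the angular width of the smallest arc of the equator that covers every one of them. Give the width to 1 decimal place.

83.6°

Sort the longitudes: -175.2°, -160.8°, -130.1°, +146.3°, +148.7°.
Eastward gaps between consecutive values (wrapping around): 14.4°, 30.7°, 276.4°, 2.4°, 36.1°.
Largest gap = 276.4° ⇒ minimal covering band is its complement: 360° − 276.4° = 83.6°.
Band runs from +146.3° eastward to -130.1°, crossing the antimeridian.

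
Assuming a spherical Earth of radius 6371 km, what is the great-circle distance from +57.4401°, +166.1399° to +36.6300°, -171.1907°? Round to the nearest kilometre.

Δλ = -171.1907 − 166.1399 = -337.3306°; wrapped into (−180°, 180°]: 22.6694°.
Δφ = 36.6300 − 57.4401 = -20.8101°.
a = sin²(Δφ/2) + cos φ₁ · cos φ₂ · sin²(Δλ/2) = 0.049302.
c = 2·atan2(√a, √(1−a)) = 0.44781 rad → d = 6371·c ≈ 2853.01 km.

2853 km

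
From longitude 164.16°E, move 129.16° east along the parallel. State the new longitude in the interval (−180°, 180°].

Start at +164.16°; shift +129.16° → +293.32°.
+293.32° lies outside (−180°, 180°]; subtract 360° → -66.68°.

66.68°W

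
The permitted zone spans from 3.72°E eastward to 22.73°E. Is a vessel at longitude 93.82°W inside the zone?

Band width going east from +3.72° to +22.73°: ((22.73 − 3.72) mod 360) = 19.01°.
Offset of -93.82° east of the west edge: ((-93.82 − 3.72) mod 360) = 262.46°.
262.46° > 19.01° ⇒ outside.

No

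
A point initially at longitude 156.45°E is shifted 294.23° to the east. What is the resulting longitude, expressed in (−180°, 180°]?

90.68°E

Start at +156.45°; shift +294.23° → +450.68°.
+450.68° lies outside (−180°, 180°]; subtract 360° → +90.68°.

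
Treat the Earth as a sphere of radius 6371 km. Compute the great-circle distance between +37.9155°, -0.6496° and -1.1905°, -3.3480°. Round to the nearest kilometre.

Δλ = -3.3480 − -0.6496 = -2.6984°.
Δφ = -1.1905 − 37.9155 = -39.1060°.
a = sin²(Δφ/2) + cos φ₁ · cos φ₂ · sin²(Δλ/2) = 0.112447.
c = 2·atan2(√a, √(1−a)) = 0.68391 rad → d = 6371·c ≈ 4357.21 km.

4357 km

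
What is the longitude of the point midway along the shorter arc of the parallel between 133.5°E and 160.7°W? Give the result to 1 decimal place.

166.4°E

Signed shortest Δλ from +133.5° to -160.7° is +65.8°.
Midpoint longitude = +133.5° + (+65.8°)/2 = +133.5° + 32.9° = +166.4°.
(The naïve average (+133.5 + -160.7)/2 = -13.6° is on the wrong side of the globe.)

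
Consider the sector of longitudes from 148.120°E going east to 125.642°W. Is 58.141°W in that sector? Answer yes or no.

No

Band width going east from +148.120° to -125.642°: ((-125.642 − 148.120) mod 360) = 86.238°.
Offset of -58.141° east of the west edge: ((-58.141 − 148.120) mod 360) = 153.739°.
153.739° > 86.238° ⇒ outside.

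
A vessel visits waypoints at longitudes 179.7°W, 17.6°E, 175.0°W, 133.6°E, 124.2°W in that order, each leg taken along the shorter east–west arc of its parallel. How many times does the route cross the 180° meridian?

4

Leg 1: -179.7° → +17.6°, shortest Δλ = -162.7° (west) — crosses 180°.
Leg 2: +17.6° → -175.0°, shortest Δλ = 167.4° (east) — crosses 180°.
Leg 3: -175.0° → +133.6°, shortest Δλ = -51.4° (west) — crosses 180°.
Leg 4: +133.6° → -124.2°, shortest Δλ = 102.2° (east) — crosses 180°.
Total crossings: 4.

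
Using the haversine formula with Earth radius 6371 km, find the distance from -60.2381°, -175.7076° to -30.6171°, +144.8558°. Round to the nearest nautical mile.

2369 nmi

Δλ = 144.8558 − -175.7076 = 320.5634°; wrapped into (−180°, 180°]: -39.4366°.
Δφ = -30.6171 − -60.2381 = 29.6210°.
a = sin²(Δφ/2) + cos φ₁ · cos φ₂ · sin²(Δλ/2) = 0.113973.
c = 2·atan2(√a, √(1−a)) = 0.68873 rad → d = 6371·c ≈ 4387.90 km ≈ 2369.28 nmi.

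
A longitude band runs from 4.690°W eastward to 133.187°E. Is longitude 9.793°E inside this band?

Yes

Band width going east from -4.690° to +133.187°: ((133.187 − -4.690) mod 360) = 137.877°.
Offset of +9.793° east of the west edge: ((9.793 − -4.690) mod 360) = 14.483°.
14.483° ≤ 137.877° ⇒ inside.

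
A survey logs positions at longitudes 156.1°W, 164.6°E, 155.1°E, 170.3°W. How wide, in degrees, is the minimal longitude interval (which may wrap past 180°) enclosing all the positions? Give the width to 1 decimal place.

48.8°

Sort the longitudes: -170.3°, -156.1°, +155.1°, +164.6°.
Eastward gaps between consecutive values (wrapping around): 14.2°, 311.2°, 9.5°, 25.1°.
Largest gap = 311.2° ⇒ minimal covering band is its complement: 360° − 311.2° = 48.8°.
Band runs from +155.1° eastward to -156.1°, crossing the antimeridian.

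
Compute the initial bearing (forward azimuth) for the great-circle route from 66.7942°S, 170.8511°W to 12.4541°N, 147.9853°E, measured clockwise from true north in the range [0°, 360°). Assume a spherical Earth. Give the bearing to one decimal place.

Δλ = 147.9853 − -170.8511 = 318.8364°; wrapped into (−180°, 180°]: -41.1636°.
θ = atan2( sin Δλ · cos φ₂ , cos φ₁ · sin φ₂ − sin φ₁ · cos φ₂ · cos Δλ )
  = atan2(-0.64272, 0.76062) = -40.198° → normalised to [0°, 360°): 319.802°.

319.8°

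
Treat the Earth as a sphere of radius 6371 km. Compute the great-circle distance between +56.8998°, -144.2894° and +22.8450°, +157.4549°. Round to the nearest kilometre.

5987 km

Δλ = 157.4549 − -144.2894 = 301.7443°; wrapped into (−180°, 180°]: -58.2557°.
Δφ = 22.8450 − 56.8998 = -34.0548°.
a = sin²(Δφ/2) + cos φ₁ · cos φ₂ · sin²(Δλ/2) = 0.204991.
c = 2·atan2(√a, √(1−a)) = 0.93971 rad → d = 6371·c ≈ 5986.92 km.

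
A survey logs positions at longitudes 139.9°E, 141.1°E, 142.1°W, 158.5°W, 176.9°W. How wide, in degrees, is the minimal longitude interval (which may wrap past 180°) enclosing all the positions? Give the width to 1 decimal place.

Sort the longitudes: -176.9°, -158.5°, -142.1°, +139.9°, +141.1°.
Eastward gaps between consecutive values (wrapping around): 18.4°, 16.4°, 282.0°, 1.2°, 42.0°.
Largest gap = 282.0° ⇒ minimal covering band is its complement: 360° − 282.0° = 78.0°.
Band runs from +139.9° eastward to -142.1°, crossing the antimeridian.

78.0°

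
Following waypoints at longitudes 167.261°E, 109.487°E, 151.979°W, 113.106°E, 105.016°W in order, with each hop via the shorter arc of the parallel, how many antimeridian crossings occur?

3

Leg 1: +167.261° → +109.487°, shortest Δλ = -57.774° (west) — does not cross 180°.
Leg 2: +109.487° → -151.979°, shortest Δλ = 98.534° (east) — crosses 180°.
Leg 3: -151.979° → +113.106°, shortest Δλ = -94.915° (west) — crosses 180°.
Leg 4: +113.106° → -105.016°, shortest Δλ = 141.878° (east) — crosses 180°.
Total crossings: 3.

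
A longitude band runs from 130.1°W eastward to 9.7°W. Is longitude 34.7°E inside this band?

No

Band width going east from -130.1° to -9.7°: ((-9.7 − -130.1) mod 360) = 120.4°.
Offset of +34.7° east of the west edge: ((34.7 − -130.1) mod 360) = 164.8°.
164.8° > 120.4° ⇒ outside.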